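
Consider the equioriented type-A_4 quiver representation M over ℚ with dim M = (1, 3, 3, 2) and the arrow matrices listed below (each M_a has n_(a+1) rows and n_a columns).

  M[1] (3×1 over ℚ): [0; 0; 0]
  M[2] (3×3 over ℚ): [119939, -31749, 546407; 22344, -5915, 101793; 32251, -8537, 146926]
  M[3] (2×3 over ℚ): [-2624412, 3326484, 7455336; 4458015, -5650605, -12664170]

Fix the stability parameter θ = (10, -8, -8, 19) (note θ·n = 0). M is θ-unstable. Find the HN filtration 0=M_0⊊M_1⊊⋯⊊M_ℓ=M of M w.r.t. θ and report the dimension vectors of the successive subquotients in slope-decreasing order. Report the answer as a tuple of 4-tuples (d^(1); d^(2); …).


Barcode: M ≅ I[1,1], I[2,3]^2, I[2,4], I[4,4]. HN layers by μ_θ (3 steps, strictly decreasing):
  μ^(1)=19; μ^(2)=10; μ^(3)=-8

((0, 0, 0, 2); (1, 0, 0, 0); (0, 3, 3, 0))


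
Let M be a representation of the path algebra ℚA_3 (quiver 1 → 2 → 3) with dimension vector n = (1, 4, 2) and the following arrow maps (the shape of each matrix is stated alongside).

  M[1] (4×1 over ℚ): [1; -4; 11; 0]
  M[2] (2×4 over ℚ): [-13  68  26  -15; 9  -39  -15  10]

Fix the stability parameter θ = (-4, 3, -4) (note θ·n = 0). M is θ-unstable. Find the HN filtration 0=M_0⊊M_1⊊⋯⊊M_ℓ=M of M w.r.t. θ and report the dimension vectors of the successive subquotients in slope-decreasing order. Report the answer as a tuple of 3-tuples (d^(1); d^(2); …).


Interval decomposition of M: I[1,3], I[2,2]^2, I[2,3].
HN type (ℓ=3): μ^(1)=3; μ^(2)=-1/2; μ^(3)=-4

((0, 2, 0); (0, 2, 2); (1, 0, 0))


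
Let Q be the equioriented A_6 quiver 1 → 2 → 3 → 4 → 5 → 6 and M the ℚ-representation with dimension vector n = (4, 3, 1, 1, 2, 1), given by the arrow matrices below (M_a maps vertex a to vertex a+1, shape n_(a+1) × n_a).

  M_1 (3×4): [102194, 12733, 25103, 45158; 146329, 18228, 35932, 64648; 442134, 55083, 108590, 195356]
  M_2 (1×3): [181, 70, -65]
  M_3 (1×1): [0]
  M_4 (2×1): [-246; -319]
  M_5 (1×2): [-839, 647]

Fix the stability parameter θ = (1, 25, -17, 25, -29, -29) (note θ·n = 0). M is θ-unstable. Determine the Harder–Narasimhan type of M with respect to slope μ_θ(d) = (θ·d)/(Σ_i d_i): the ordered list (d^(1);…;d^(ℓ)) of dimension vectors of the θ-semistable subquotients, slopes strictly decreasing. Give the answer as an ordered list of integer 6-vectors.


Barcode: M ≅ I[1,1], I[1,2]^2, I[1,3], I[4,6], I[5,5]. HN layers by μ_θ (5 steps, strictly decreasing):
  μ^(1)=25; μ^(2)=4; μ^(3)=1; μ^(4)=-11; μ^(5)=-29

((0, 2, 0, 0, 0, 0); (0, 1, 1, 0, 0, 0); (4, 0, 0, 0, 0, 0); (0, 0, 0, 1, 1, 1); (0, 0, 0, 0, 1, 0))


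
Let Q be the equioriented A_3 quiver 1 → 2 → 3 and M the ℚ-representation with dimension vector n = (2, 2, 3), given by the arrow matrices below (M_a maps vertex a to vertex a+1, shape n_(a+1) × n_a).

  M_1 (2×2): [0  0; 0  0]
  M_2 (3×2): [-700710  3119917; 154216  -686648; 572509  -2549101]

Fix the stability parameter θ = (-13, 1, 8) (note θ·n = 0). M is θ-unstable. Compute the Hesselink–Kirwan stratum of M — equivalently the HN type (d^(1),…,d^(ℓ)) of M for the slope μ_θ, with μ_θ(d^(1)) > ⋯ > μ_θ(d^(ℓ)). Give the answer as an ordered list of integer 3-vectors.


Barcode: M ≅ I[1,1]^2, I[2,3]^2, I[3,3]. HN layers by μ_θ (3 steps, strictly decreasing):
  μ^(1)=8; μ^(2)=1; μ^(3)=-13

((0, 0, 3); (0, 2, 0); (2, 0, 0))


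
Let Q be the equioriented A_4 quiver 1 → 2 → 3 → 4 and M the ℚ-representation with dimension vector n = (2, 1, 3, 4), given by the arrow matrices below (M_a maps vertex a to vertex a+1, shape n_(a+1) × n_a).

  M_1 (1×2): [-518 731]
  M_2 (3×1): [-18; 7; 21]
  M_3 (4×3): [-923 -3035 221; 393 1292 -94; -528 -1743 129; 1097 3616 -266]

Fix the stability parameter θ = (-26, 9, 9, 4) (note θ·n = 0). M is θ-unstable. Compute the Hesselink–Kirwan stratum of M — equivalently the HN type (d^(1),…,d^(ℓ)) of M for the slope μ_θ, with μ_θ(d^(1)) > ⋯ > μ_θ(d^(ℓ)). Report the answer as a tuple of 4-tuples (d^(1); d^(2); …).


Barcode: M ≅ I[1,1], I[1,4], I[3,4]^2, I[4,4]. HN layers by μ_θ (4 steps, strictly decreasing):
  μ^(1)=22/3; μ^(2)=13/2; μ^(3)=4; μ^(4)=-26

((0, 1, 1, 1); (0, 0, 2, 2); (0, 0, 0, 1); (2, 0, 0, 0))


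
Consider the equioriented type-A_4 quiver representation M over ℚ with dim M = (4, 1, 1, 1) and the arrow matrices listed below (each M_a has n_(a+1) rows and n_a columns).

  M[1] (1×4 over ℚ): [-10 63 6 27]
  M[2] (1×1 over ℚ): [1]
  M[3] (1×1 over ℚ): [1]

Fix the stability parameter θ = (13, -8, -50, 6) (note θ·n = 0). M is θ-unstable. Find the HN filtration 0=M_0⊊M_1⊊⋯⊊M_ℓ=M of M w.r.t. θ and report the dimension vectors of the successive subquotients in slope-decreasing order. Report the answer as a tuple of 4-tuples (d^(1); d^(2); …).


Barcode: M ≅ I[1,1]^3, I[1,4]. HN layers by μ_θ (3 steps, strictly decreasing):
  μ^(1)=13; μ^(2)=6; μ^(3)=-15

((3, 0, 0, 0); (0, 0, 0, 1); (1, 1, 1, 0))


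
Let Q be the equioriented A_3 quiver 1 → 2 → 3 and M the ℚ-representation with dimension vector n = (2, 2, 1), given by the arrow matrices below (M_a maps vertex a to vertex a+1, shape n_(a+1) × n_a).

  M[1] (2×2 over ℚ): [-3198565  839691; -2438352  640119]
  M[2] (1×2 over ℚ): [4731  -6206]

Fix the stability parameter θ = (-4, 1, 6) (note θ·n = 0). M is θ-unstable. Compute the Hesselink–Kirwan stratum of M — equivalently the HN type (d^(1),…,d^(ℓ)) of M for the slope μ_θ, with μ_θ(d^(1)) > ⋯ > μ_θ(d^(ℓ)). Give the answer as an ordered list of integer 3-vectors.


Interval decomposition of M: I[1,2], I[1,3].
HN type (ℓ=3): μ^(1)=6; μ^(2)=1; μ^(3)=-4

((0, 0, 1); (0, 2, 0); (2, 0, 0))


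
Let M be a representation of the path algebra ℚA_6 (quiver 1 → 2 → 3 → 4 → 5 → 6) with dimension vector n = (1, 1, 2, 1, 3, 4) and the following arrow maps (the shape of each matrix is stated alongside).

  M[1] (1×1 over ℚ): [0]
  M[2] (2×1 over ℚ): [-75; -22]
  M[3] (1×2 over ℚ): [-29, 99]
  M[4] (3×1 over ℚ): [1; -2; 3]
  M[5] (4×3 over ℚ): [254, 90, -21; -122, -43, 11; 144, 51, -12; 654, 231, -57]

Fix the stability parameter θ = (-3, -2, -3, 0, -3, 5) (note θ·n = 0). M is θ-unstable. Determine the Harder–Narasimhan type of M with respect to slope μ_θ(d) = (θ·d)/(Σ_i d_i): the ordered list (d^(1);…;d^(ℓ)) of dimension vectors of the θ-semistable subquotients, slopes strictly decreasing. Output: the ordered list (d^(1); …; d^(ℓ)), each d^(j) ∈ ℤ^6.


Via rank(M_{q-1}∘⋯∘M_p): M ≅ I[1,1], I[2,6], I[3,3], I[5,5], I[5,6], I[6,6]^2.
μ_θ-semistable layers: μ^(1)=5; μ^(2)=-3/2; μ^(3)=-5/2; μ^(4)=-3

((0, 0, 0, 0, 0, 4); (0, 0, 0, 1, 1, 0); (0, 1, 1, 0, 0, 0); (1, 0, 1, 0, 2, 0))


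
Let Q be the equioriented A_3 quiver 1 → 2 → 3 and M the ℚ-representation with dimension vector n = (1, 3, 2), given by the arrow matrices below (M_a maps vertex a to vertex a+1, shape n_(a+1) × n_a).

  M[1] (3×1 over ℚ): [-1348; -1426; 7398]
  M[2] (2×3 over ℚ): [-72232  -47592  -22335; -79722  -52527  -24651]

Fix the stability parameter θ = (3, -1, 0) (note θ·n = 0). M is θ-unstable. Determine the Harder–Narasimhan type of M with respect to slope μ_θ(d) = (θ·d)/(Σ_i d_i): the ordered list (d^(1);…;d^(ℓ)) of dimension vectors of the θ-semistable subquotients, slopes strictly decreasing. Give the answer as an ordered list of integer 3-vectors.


Interval decomposition of M: I[1,3], I[2,2], I[2,3].
HN type (ℓ=3): μ^(1)=2/3; μ^(2)=0; μ^(3)=-1

((1, 1, 1); (0, 0, 1); (0, 2, 0))


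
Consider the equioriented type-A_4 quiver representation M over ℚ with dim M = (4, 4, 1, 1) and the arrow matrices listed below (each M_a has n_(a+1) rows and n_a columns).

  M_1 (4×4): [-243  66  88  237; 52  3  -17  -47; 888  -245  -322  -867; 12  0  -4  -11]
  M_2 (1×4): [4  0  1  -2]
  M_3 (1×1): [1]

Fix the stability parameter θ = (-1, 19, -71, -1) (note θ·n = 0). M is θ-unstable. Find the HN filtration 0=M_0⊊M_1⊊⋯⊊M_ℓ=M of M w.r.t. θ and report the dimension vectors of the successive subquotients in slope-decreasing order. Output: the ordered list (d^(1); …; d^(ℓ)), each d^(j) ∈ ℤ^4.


Barcode: M ≅ I[1,2]^3, I[1,4]. HN layers by μ_θ (3 steps, strictly decreasing):
  μ^(1)=19; μ^(2)=-1; μ^(3)=-53/3

((0, 3, 0, 0); (3, 0, 0, 1); (1, 1, 1, 0))


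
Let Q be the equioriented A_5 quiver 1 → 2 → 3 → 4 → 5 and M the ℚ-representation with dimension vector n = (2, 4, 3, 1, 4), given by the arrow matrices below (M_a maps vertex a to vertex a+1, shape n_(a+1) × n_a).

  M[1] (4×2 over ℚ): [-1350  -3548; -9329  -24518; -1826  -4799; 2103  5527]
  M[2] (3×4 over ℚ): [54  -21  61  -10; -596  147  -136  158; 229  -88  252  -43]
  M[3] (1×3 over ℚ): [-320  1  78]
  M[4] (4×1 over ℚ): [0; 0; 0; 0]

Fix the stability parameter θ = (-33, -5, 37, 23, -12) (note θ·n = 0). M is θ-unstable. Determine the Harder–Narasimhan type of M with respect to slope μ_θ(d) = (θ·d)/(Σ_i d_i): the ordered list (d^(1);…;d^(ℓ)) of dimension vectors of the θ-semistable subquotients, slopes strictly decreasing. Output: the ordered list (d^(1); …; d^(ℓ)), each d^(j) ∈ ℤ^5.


Via rank(M_{q-1}∘⋯∘M_p): M ≅ I[1,3], I[1,4], I[2,2], I[2,3], I[5,5]^4.
μ_θ-semistable layers: μ^(1)=37; μ^(2)=30; μ^(3)=-5; μ^(4)=-12; μ^(5)=-33

((0, 0, 2, 0, 0); (0, 0, 1, 1, 0); (0, 4, 0, 0, 0); (0, 0, 0, 0, 4); (2, 0, 0, 0, 0))


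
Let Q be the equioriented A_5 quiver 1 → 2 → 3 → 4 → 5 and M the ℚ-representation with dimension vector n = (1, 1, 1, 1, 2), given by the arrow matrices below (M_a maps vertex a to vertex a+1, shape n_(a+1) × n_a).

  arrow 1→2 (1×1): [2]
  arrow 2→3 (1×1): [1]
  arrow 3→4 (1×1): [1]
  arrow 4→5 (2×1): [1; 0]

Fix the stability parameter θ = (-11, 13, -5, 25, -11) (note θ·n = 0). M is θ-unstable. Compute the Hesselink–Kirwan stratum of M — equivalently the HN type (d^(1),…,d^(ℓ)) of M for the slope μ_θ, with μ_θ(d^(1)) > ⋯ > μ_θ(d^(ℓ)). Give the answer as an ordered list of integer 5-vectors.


Via rank(M_{q-1}∘⋯∘M_p): M ≅ I[1,5], I[5,5].
μ_θ-semistable layers: μ^(1)=7; μ^(2)=4; μ^(3)=-11

((0, 0, 0, 1, 1); (0, 1, 1, 0, 0); (1, 0, 0, 0, 1))


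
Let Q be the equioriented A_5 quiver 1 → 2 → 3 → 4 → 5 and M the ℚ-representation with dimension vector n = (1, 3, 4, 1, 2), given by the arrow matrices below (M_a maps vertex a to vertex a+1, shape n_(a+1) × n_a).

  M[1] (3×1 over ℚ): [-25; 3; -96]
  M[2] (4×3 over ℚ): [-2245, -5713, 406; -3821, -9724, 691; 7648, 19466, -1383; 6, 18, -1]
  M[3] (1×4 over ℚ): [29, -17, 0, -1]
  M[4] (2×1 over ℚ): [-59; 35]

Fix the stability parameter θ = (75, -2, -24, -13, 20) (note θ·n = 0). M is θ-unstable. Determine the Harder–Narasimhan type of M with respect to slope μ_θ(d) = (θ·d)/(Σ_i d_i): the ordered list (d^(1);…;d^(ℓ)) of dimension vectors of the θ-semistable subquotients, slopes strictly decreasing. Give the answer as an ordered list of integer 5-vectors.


Interval decomposition of M: I[1,5], I[2,3]^2, I[3,3], I[5,5].
HN type (ℓ=4): μ^(1)=20; μ^(2)=9; μ^(3)=-13; μ^(4)=-24

((0, 0, 0, 0, 2); (1, 1, 1, 1, 0); (0, 2, 2, 0, 0); (0, 0, 1, 0, 0))


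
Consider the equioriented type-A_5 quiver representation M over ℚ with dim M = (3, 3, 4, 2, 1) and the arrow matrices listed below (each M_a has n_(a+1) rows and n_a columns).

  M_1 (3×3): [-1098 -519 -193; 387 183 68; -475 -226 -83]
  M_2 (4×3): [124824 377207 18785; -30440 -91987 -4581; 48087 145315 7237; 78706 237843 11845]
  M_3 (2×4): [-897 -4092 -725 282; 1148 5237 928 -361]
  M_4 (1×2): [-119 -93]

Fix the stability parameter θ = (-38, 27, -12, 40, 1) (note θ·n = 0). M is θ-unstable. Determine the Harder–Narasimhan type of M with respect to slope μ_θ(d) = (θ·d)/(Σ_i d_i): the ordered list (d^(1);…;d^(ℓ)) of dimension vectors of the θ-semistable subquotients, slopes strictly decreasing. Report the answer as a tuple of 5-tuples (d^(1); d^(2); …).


Barcode: M ≅ I[1,1], I[1,2], I[1,5], I[2,4], I[3,3]^2. HN layers by μ_θ (6 steps, strictly decreasing):
  μ^(1)=40; μ^(2)=27; μ^(3)=41/2; μ^(4)=15/2; μ^(5)=-12; μ^(6)=-38

((0, 0, 0, 1, 0); (0, 1, 0, 0, 0); (0, 0, 0, 1, 1); (0, 2, 2, 0, 0); (0, 0, 2, 0, 0); (3, 0, 0, 0, 0))


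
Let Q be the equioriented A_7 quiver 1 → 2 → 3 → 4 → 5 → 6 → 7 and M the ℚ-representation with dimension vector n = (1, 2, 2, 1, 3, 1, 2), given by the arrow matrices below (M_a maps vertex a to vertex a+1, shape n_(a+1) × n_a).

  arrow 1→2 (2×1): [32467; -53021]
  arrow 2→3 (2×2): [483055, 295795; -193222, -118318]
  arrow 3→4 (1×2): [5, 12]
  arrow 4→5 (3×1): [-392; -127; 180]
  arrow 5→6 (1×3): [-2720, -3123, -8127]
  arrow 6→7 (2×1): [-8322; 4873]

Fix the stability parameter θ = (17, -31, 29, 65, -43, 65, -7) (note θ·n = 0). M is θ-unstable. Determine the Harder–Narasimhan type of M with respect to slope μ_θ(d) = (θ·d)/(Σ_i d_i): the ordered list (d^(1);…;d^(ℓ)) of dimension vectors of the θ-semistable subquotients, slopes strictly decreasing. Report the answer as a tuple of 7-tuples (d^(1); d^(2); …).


Via rank(M_{q-1}∘⋯∘M_p): M ≅ I[1,7], I[2,2], I[3,3], I[5,5]^2, I[7,7].
μ_θ-semistable layers: μ^(1)=29; μ^(2)=17; μ^(3)=-7; μ^(4)=-31; μ^(5)=-43

((0, 0, 1, 0, 0, 1, 1); (0, 0, 1, 1, 1, 0, 0); (1, 1, 0, 0, 0, 0, 1); (0, 1, 0, 0, 0, 0, 0); (0, 0, 0, 0, 2, 0, 0))


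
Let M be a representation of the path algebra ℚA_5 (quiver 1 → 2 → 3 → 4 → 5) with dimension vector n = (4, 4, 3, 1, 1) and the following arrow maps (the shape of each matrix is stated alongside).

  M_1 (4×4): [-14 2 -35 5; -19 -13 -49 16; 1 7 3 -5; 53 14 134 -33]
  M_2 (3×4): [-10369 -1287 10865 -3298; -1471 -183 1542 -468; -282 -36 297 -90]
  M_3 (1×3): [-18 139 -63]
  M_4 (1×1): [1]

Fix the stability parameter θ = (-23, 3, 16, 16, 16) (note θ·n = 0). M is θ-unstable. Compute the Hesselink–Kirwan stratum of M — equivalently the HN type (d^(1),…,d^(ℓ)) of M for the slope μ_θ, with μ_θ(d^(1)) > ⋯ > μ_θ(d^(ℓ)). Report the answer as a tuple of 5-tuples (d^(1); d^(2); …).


Barcode: M ≅ I[1,2]^2, I[1,3], I[1,5], I[3,3]. HN layers by μ_θ (3 steps, strictly decreasing):
  μ^(1)=16; μ^(2)=3; μ^(3)=-23

((0, 0, 3, 1, 1); (0, 4, 0, 0, 0); (4, 0, 0, 0, 0))


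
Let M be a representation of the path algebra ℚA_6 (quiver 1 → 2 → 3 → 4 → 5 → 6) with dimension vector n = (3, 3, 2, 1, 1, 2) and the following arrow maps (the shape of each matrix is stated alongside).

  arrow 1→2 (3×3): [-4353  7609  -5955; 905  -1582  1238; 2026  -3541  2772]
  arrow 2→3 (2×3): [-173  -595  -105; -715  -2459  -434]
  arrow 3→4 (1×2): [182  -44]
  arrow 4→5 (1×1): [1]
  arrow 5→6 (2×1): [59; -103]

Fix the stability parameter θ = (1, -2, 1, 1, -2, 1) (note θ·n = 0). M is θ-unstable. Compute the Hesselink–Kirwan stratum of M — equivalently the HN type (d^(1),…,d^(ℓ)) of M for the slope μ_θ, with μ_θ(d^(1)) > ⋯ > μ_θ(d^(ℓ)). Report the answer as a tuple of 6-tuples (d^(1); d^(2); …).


Via rank(M_{q-1}∘⋯∘M_p): M ≅ I[1,2], I[1,3], I[1,6], I[6,6].
μ_θ-semistable layers: μ^(1)=1; μ^(2)=0; μ^(3)=-1/2

((0, 0, 1, 0, 0, 2); (0, 0, 1, 1, 1, 0); (3, 3, 0, 0, 0, 0))


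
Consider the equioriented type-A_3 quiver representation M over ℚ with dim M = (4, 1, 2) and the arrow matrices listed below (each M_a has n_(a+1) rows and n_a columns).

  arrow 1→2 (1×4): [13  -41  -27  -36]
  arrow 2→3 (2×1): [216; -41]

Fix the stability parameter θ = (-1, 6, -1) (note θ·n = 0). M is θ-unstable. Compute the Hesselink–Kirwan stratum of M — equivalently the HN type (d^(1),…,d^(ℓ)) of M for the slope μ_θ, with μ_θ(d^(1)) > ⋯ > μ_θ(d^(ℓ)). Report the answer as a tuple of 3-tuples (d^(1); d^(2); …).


Interval decomposition of M: I[1,1]^3, I[1,3], I[3,3].
HN type (ℓ=2): μ^(1)=5/2; μ^(2)=-1

((0, 1, 1); (4, 0, 1))


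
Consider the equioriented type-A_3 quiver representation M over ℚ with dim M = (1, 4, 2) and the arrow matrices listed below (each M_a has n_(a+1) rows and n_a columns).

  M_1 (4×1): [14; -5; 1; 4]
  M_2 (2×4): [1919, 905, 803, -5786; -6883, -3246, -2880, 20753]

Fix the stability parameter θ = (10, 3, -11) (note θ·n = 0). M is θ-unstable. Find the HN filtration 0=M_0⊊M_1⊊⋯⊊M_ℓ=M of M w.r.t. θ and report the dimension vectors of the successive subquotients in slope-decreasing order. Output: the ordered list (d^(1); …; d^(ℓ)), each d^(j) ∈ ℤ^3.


Barcode: M ≅ I[1,2], I[2,2], I[2,3]^2. HN layers by μ_θ (3 steps, strictly decreasing):
  μ^(1)=13/2; μ^(2)=3; μ^(3)=-4

((1, 1, 0); (0, 1, 0); (0, 2, 2))


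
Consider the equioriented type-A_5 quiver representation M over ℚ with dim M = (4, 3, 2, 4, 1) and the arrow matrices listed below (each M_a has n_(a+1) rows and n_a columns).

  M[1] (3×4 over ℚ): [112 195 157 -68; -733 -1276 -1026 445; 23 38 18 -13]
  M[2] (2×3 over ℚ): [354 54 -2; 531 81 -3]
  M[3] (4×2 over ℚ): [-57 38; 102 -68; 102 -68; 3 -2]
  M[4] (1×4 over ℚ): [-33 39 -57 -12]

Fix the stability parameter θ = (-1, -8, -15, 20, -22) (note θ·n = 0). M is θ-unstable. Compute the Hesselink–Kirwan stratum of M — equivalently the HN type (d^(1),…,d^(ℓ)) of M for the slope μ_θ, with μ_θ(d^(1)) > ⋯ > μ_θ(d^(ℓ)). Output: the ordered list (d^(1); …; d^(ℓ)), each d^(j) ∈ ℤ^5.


Interval decomposition of M: I[1,1], I[1,2]^2, I[1,3], I[3,5], I[4,4]^3.
HN type (ℓ=5): μ^(1)=20; μ^(2)=-1; μ^(3)=-9/2; μ^(4)=-8; μ^(5)=-15

((0, 0, 0, 3, 0); (1, 0, 0, 1, 1); (2, 2, 0, 0, 0); (1, 1, 1, 0, 0); (0, 0, 1, 0, 0))


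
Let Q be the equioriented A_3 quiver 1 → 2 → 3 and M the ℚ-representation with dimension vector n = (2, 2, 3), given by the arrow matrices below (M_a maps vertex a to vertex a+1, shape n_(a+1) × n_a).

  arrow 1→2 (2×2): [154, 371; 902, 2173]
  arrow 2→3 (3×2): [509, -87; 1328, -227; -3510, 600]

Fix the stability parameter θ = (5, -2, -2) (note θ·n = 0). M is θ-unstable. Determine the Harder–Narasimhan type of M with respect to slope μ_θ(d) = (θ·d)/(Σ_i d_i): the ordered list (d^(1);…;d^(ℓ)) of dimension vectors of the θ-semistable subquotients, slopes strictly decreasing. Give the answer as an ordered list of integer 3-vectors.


Barcode: M ≅ I[1,1], I[1,3], I[2,3], I[3,3]. HN layers by μ_θ (3 steps, strictly decreasing):
  μ^(1)=5; μ^(2)=1/3; μ^(3)=-2

((1, 0, 0); (1, 1, 1); (0, 1, 2))


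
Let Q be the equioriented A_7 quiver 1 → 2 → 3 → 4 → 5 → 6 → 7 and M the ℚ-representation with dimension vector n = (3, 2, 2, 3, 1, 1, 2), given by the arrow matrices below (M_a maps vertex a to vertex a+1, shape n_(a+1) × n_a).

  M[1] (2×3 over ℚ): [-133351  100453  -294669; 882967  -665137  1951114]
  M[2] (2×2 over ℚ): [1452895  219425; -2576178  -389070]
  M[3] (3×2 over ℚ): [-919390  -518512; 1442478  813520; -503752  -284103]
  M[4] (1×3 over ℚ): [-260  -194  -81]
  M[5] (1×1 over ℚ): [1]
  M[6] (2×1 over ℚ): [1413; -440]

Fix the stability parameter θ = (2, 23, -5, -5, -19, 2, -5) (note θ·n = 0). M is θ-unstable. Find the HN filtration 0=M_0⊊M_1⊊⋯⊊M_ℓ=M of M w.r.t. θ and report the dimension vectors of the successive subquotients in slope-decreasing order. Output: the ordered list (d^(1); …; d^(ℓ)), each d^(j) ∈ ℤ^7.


Interval decomposition of M: I[1,1], I[1,2], I[1,7], I[3,4], I[4,4], I[7,7].
HN type (ℓ=4): μ^(1)=23; μ^(2)=2; μ^(3)=-1; μ^(4)=-5

((0, 1, 0, 0, 0, 0, 0); (2, 0, 0, 0, 0, 0, 0); (1, 1, 1, 1, 1, 1, 1); (0, 0, 1, 2, 0, 0, 1))


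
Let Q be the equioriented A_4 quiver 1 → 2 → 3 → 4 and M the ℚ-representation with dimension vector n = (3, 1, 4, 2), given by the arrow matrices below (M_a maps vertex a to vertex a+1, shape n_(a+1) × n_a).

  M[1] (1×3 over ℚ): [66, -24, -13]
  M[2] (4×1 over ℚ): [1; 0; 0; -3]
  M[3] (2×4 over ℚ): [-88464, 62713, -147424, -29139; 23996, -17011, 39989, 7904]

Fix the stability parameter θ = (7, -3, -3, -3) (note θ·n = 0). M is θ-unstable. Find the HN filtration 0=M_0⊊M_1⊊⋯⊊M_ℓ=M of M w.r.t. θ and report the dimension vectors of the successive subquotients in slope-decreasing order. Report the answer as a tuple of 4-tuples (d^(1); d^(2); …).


Barcode: M ≅ I[1,1]^2, I[1,4], I[3,3]^2, I[3,4]. HN layers by μ_θ (3 steps, strictly decreasing):
  μ^(1)=7; μ^(2)=-1/2; μ^(3)=-3

((2, 0, 0, 0); (1, 1, 1, 1); (0, 0, 3, 1))


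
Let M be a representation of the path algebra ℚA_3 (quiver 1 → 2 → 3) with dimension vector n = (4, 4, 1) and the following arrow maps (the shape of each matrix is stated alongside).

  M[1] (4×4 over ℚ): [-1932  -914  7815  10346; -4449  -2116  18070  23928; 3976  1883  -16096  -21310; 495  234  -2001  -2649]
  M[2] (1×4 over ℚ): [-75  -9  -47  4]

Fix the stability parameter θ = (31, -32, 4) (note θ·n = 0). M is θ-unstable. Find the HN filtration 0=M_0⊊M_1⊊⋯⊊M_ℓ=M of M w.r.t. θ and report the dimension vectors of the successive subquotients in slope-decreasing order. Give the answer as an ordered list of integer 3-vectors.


Interval decomposition of M: I[1,2]^3, I[1,3].
HN type (ℓ=2): μ^(1)=4; μ^(2)=-1/2

((0, 0, 1); (4, 4, 0))


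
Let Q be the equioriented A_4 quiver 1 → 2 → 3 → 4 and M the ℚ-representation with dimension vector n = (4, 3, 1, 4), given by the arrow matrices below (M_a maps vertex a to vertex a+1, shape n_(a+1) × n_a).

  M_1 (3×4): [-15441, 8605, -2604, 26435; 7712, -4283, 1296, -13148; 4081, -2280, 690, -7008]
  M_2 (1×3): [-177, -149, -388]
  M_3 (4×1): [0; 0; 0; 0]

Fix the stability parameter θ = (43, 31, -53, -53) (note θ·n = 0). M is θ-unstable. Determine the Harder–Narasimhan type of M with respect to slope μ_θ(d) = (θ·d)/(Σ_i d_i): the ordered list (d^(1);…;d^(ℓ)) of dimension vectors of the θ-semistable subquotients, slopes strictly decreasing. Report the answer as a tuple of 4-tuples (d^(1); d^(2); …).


Interval decomposition of M: I[1,1], I[1,2]^2, I[1,3], I[4,4]^4.
HN type (ℓ=4): μ^(1)=43; μ^(2)=37; μ^(3)=7; μ^(4)=-53

((1, 0, 0, 0); (2, 2, 0, 0); (1, 1, 1, 0); (0, 0, 0, 4))


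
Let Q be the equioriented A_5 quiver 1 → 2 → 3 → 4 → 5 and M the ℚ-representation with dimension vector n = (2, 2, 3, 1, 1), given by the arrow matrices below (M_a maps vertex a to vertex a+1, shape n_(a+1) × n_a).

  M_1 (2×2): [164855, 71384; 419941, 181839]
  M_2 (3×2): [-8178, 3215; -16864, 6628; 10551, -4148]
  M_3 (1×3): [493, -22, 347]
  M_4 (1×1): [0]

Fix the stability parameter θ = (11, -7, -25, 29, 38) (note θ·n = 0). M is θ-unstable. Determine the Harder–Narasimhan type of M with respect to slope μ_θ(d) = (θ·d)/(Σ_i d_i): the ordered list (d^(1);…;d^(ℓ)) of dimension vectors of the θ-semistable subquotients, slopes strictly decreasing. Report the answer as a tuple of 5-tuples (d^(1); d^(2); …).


Interval decomposition of M: I[1,3], I[1,4], I[3,3], I[5,5].
HN type (ℓ=4): μ^(1)=38; μ^(2)=29; μ^(3)=-7; μ^(4)=-25

((0, 0, 0, 0, 1); (0, 0, 0, 1, 0); (2, 2, 2, 0, 0); (0, 0, 1, 0, 0))


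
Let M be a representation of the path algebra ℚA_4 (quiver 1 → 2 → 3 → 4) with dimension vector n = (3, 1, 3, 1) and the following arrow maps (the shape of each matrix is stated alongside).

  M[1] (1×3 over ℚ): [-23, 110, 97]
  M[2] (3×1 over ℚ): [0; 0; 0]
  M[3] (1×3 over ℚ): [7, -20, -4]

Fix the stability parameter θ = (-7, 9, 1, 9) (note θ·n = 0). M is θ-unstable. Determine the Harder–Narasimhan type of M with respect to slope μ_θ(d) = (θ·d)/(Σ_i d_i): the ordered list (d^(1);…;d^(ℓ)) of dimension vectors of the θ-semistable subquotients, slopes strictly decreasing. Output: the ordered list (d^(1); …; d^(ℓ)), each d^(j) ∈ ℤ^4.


Barcode: M ≅ I[1,1]^2, I[1,2], I[3,3]^2, I[3,4]. HN layers by μ_θ (3 steps, strictly decreasing):
  μ^(1)=9; μ^(2)=1; μ^(3)=-7

((0, 1, 0, 1); (0, 0, 3, 0); (3, 0, 0, 0))


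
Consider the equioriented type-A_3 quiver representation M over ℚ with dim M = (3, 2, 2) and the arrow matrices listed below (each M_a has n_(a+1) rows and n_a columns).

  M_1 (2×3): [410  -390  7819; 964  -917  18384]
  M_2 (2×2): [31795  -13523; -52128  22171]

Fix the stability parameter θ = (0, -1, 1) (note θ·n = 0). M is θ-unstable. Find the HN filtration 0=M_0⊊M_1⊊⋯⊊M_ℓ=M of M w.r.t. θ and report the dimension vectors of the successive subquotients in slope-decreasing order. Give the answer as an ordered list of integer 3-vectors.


Interval decomposition of M: I[1,1], I[1,3]^2.
HN type (ℓ=3): μ^(1)=1; μ^(2)=0; μ^(3)=-1/2

((0, 0, 2); (1, 0, 0); (2, 2, 0))


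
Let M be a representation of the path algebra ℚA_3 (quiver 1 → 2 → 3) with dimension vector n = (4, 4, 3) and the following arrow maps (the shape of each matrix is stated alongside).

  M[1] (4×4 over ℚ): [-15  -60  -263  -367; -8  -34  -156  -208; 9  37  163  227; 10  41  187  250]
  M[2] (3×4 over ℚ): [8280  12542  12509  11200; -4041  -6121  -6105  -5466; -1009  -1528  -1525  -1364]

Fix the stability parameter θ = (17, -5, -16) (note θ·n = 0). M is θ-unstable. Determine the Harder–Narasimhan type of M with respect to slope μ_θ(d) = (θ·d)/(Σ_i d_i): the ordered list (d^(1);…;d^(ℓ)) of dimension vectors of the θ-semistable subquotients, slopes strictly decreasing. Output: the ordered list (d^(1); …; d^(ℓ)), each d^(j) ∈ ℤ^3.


Interval decomposition of M: I[1,2], I[1,3]^3.
HN type (ℓ=2): μ^(1)=6; μ^(2)=-4/3

((1, 1, 0); (3, 3, 3))


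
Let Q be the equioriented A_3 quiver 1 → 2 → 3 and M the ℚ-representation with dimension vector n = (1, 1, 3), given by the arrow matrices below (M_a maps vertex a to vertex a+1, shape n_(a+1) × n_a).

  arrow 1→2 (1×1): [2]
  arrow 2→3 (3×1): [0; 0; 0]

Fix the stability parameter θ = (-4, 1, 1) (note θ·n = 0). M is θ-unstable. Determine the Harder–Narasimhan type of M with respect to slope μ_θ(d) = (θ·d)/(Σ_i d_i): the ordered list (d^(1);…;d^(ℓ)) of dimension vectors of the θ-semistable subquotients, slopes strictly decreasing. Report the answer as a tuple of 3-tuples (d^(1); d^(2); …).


Via rank(M_{q-1}∘⋯∘M_p): M ≅ I[1,2], I[3,3]^3.
μ_θ-semistable layers: μ^(1)=1; μ^(2)=-4

((0, 1, 3); (1, 0, 0))


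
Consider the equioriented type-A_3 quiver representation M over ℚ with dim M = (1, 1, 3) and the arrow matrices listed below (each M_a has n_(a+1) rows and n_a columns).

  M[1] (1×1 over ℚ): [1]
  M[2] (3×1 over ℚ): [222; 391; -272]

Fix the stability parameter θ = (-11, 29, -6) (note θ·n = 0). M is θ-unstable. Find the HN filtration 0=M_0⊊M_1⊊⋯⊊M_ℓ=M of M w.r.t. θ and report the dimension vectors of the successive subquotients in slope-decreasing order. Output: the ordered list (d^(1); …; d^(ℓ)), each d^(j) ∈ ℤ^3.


Interval decomposition of M: I[1,3], I[3,3]^2.
HN type (ℓ=3): μ^(1)=23/2; μ^(2)=-6; μ^(3)=-11

((0, 1, 1); (0, 0, 2); (1, 0, 0))


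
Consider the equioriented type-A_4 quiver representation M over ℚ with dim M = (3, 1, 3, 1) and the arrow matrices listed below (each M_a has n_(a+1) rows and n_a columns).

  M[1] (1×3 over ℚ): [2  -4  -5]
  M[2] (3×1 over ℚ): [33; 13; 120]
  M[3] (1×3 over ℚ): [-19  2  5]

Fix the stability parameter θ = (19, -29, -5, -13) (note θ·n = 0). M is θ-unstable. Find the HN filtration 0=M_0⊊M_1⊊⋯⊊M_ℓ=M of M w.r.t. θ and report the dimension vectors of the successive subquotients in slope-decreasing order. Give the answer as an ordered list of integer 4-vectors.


Via rank(M_{q-1}∘⋯∘M_p): M ≅ I[1,1]^2, I[1,4], I[3,3]^2.
μ_θ-semistable layers: μ^(1)=19; μ^(2)=-5; μ^(3)=-7

((2, 0, 0, 0); (0, 0, 2, 0); (1, 1, 1, 1))


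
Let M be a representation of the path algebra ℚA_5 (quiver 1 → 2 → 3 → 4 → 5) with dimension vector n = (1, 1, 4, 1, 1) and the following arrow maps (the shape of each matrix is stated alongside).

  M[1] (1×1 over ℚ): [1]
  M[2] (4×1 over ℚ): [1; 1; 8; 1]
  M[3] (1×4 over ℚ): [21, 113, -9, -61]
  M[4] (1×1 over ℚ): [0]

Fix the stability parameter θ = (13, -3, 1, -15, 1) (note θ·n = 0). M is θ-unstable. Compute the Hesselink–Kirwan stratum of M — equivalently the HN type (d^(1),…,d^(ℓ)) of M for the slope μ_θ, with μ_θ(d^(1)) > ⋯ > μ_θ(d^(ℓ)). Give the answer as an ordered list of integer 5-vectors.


Via rank(M_{q-1}∘⋯∘M_p): M ≅ I[1,4], I[3,3]^3, I[5,5].
μ_θ-semistable layers: μ^(1)=1; μ^(2)=-1

((0, 0, 3, 0, 1); (1, 1, 1, 1, 0))


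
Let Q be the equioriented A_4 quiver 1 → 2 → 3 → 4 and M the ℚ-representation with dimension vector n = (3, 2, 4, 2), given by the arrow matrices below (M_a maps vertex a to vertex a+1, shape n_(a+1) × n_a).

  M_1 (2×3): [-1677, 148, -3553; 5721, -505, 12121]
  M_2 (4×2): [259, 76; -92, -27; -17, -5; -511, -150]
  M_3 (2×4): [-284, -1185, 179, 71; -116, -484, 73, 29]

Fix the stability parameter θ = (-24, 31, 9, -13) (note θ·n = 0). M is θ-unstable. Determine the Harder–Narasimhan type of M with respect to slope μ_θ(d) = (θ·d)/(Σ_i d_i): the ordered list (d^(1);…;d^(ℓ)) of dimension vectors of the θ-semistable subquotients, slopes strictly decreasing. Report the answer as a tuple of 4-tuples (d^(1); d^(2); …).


Interval decomposition of M: I[1,1], I[1,4]^2, I[3,3]^2.
HN type (ℓ=2): μ^(1)=9; μ^(2)=-24

((0, 2, 4, 2); (3, 0, 0, 0))


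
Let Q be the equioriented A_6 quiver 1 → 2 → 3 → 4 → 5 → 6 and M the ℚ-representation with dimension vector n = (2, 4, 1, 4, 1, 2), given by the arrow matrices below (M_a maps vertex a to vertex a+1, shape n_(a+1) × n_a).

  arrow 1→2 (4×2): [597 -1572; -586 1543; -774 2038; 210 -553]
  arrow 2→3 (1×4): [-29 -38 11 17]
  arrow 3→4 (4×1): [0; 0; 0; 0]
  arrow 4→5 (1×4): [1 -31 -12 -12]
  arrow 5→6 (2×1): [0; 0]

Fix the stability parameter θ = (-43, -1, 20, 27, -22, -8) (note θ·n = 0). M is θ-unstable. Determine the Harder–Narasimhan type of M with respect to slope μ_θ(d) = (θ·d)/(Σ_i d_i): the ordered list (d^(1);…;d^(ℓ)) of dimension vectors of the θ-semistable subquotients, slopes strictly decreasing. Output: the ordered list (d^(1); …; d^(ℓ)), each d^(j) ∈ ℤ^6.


Interval decomposition of M: I[1,2], I[1,3], I[2,2]^2, I[4,4]^3, I[4,5], I[6,6]^2.
HN type (ℓ=6): μ^(1)=27; μ^(2)=20; μ^(3)=5/2; μ^(4)=-1; μ^(5)=-8; μ^(6)=-43

((0, 0, 0, 3, 0, 0); (0, 0, 1, 0, 0, 0); (0, 0, 0, 1, 1, 0); (0, 4, 0, 0, 0, 0); (0, 0, 0, 0, 0, 2); (2, 0, 0, 0, 0, 0))


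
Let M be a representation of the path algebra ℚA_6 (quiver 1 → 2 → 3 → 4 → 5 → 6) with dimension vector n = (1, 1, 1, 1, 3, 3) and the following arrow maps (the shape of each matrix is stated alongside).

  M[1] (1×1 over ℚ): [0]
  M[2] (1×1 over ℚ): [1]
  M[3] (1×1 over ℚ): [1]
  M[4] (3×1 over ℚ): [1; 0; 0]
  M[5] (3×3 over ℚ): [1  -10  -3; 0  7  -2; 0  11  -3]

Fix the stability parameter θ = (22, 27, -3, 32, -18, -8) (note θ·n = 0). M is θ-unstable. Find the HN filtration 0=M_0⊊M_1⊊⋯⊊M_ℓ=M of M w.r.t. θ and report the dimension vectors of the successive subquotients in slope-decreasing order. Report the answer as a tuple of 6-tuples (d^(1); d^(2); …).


Interval decomposition of M: I[1,1], I[2,6], I[5,6]^2.
HN type (ℓ=4): μ^(1)=22; μ^(2)=6; μ^(3)=-8; μ^(4)=-18

((1, 0, 0, 0, 0, 0); (0, 1, 1, 1, 1, 1); (0, 0, 0, 0, 0, 2); (0, 0, 0, 0, 2, 0))


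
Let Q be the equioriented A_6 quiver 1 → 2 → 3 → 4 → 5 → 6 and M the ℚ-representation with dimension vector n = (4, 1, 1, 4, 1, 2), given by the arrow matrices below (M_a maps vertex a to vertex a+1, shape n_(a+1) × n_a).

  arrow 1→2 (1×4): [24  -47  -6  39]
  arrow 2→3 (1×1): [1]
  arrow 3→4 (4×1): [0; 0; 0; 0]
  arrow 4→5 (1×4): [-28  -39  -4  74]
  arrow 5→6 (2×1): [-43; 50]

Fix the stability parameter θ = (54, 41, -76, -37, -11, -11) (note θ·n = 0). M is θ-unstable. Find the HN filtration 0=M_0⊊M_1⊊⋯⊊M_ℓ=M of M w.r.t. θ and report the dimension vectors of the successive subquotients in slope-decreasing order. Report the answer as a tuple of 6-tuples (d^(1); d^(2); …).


Barcode: M ≅ I[1,1]^3, I[1,3], I[4,4]^3, I[4,6], I[6,6]. HN layers by μ_θ (4 steps, strictly decreasing):
  μ^(1)=54; μ^(2)=19/3; μ^(3)=-11; μ^(4)=-37

((3, 0, 0, 0, 0, 0); (1, 1, 1, 0, 0, 0); (0, 0, 0, 0, 1, 2); (0, 0, 0, 4, 0, 0))


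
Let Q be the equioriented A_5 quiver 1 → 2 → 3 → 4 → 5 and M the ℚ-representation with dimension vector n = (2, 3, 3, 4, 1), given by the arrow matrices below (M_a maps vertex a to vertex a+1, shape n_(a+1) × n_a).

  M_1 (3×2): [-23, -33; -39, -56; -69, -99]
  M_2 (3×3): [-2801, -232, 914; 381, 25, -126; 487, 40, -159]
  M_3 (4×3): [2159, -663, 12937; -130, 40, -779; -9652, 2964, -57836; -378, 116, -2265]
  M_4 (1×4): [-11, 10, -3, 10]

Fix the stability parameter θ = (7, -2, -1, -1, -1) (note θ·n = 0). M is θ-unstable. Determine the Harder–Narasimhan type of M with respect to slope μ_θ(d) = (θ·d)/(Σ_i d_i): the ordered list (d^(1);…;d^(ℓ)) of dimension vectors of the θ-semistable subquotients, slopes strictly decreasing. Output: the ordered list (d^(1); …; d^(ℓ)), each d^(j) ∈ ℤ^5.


Barcode: M ≅ I[1,3], I[1,5], I[2,4], I[4,4]^2. HN layers by μ_θ (4 steps, strictly decreasing):
  μ^(1)=4/3; μ^(2)=2/5; μ^(3)=-1; μ^(4)=-2

((1, 1, 1, 0, 0); (1, 1, 1, 1, 1); (0, 0, 1, 3, 0); (0, 1, 0, 0, 0))


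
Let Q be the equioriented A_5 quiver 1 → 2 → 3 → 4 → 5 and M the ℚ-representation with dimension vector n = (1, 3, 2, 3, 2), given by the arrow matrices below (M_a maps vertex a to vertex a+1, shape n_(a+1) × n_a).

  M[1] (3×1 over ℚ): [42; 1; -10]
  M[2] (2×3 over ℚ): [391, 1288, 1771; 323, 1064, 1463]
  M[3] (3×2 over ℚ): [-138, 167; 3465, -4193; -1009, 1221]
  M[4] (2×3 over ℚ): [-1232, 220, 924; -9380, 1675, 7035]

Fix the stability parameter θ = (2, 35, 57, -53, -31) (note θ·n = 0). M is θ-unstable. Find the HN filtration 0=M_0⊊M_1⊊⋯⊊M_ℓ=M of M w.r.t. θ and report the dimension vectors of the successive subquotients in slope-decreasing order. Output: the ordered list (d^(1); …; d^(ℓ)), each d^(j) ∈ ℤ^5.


Interval decomposition of M: I[1,2], I[2,2], I[2,4], I[3,4], I[4,5], I[5,5].
HN type (ℓ=5): μ^(1)=35; μ^(2)=13; μ^(3)=2; μ^(4)=-31; μ^(5)=-53

((0, 2, 0, 0, 0); (0, 1, 1, 1, 0); (1, 0, 1, 1, 0); (0, 0, 0, 0, 2); (0, 0, 0, 1, 0))


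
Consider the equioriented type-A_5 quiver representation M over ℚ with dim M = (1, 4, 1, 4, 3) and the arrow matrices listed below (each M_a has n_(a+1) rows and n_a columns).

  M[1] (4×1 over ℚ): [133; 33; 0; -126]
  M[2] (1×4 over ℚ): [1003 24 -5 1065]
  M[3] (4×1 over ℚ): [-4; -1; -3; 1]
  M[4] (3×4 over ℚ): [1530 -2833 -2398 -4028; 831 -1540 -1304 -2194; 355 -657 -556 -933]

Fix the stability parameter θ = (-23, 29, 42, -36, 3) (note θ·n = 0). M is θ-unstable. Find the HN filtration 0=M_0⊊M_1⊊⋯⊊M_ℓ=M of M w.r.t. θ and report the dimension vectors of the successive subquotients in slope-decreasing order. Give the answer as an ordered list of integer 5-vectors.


Interval decomposition of M: I[1,5], I[2,2]^3, I[4,4], I[4,5]^2.
HN type (ℓ=5): μ^(1)=29; μ^(2)=19/2; μ^(3)=3; μ^(4)=-23; μ^(5)=-36

((0, 3, 0, 0, 0); (0, 1, 1, 1, 1); (0, 0, 0, 0, 2); (1, 0, 0, 0, 0); (0, 0, 0, 3, 0))


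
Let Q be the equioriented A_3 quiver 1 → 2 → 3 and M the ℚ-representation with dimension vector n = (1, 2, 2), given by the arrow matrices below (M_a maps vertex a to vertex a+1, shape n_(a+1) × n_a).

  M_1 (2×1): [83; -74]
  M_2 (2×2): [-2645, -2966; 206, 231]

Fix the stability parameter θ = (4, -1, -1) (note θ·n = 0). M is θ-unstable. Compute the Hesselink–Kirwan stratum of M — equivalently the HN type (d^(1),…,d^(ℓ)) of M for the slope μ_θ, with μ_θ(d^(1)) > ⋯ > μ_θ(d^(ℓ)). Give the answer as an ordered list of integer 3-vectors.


Barcode: M ≅ I[1,3], I[2,3]. HN layers by μ_θ (2 steps, strictly decreasing):
  μ^(1)=2/3; μ^(2)=-1

((1, 1, 1); (0, 1, 1))


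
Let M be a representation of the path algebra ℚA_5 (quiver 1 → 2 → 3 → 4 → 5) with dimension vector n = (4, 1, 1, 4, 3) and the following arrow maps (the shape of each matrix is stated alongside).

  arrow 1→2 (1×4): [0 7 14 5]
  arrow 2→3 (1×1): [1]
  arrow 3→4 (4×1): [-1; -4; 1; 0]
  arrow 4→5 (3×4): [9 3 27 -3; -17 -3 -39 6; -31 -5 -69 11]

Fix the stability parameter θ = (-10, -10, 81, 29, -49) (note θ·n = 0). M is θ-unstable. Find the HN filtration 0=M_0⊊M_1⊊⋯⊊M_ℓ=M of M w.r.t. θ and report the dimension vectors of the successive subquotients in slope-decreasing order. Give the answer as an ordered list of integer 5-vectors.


Interval decomposition of M: I[1,1]^3, I[1,5], I[4,4]^2, I[4,5], I[5,5].
HN type (ℓ=4): μ^(1)=29; μ^(2)=61/3; μ^(3)=-10; μ^(4)=-49

((0, 0, 0, 2, 0); (0, 0, 1, 1, 1); (4, 1, 0, 1, 1); (0, 0, 0, 0, 1))


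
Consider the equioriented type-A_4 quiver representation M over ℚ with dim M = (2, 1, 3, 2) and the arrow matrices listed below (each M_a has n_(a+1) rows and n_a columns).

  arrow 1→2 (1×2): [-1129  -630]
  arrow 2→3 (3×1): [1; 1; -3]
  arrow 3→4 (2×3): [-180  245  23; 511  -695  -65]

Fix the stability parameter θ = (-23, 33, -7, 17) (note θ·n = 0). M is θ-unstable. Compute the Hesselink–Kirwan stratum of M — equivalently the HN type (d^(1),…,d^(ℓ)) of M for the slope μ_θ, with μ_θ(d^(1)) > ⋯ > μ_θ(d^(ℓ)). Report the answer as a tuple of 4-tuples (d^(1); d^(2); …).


Interval decomposition of M: I[1,1], I[1,4], I[3,3], I[3,4].
HN type (ℓ=4): μ^(1)=17; μ^(2)=13; μ^(3)=-7; μ^(4)=-23

((0, 0, 0, 2); (0, 1, 1, 0); (0, 0, 2, 0); (2, 0, 0, 0))


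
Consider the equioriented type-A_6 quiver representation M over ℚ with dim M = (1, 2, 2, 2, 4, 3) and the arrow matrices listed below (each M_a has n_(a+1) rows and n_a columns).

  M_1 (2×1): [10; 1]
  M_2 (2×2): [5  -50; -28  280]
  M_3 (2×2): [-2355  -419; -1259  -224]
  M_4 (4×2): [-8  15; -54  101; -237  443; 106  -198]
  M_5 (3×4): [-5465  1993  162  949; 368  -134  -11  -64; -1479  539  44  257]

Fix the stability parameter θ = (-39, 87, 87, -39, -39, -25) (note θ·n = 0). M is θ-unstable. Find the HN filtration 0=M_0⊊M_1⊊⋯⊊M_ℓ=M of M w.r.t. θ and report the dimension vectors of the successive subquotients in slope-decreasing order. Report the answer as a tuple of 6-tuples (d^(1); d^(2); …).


Via rank(M_{q-1}∘⋯∘M_p): M ≅ I[1,2], I[2,5], I[3,6], I[5,6]^2.
μ_θ-semistable layers: μ^(1)=87; μ^(2)=24; μ^(3)=-4; μ^(4)=-25; μ^(5)=-39

((0, 1, 0, 0, 0, 0); (0, 1, 1, 1, 1, 0); (0, 0, 1, 1, 1, 1); (0, 0, 0, 0, 0, 2); (1, 0, 0, 0, 2, 0))


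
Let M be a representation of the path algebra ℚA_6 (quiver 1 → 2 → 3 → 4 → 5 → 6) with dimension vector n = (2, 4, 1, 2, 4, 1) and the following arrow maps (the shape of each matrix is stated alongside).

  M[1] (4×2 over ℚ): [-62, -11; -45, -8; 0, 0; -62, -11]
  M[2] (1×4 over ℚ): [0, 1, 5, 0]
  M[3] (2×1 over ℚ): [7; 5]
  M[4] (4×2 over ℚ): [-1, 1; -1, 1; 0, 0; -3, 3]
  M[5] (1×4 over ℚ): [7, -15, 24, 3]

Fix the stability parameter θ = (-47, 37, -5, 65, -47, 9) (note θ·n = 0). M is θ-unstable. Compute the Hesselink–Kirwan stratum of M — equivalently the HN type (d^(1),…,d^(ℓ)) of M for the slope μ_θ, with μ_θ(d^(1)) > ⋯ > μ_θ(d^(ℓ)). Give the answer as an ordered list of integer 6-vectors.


Interval decomposition of M: I[1,2], I[1,6], I[2,2]^2, I[4,4], I[5,5]^3.
HN type (ℓ=4): μ^(1)=65; μ^(2)=37; μ^(3)=59/5; μ^(4)=-47

((0, 0, 0, 1, 0, 0); (0, 3, 0, 0, 0, 0); (0, 1, 1, 1, 1, 1); (2, 0, 0, 0, 3, 0))


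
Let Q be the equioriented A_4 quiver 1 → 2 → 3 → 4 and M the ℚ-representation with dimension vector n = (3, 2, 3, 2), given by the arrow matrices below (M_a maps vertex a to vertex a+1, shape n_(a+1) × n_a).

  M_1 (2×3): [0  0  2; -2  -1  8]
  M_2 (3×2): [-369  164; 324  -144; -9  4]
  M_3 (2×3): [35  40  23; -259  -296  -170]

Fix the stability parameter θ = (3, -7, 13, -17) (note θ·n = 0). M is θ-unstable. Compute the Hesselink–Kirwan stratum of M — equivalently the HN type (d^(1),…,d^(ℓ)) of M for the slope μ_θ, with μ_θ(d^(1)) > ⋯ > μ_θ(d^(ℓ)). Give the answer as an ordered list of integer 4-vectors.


Barcode: M ≅ I[1,1], I[1,2], I[1,4], I[3,3], I[3,4]. HN layers by μ_θ (3 steps, strictly decreasing):
  μ^(1)=13; μ^(2)=3; μ^(3)=-2

((0, 0, 1, 0); (1, 0, 0, 0); (2, 2, 2, 2))
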